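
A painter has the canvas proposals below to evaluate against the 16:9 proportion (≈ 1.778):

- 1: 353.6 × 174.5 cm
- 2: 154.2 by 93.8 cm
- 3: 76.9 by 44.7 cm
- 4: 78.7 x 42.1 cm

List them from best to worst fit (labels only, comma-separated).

Ratios: 1 = 353.6 / 174.5 ≈ 2.026; 2 = 154.2 / 93.8 ≈ 1.644; 3 = 76.9 / 44.7 ≈ 1.720; 4 = 78.7 / 42.1 ≈ 1.869.
|Δ from 1.778|: 1 0.248; 2 0.134; 3 0.058; 4 0.091.

3, 4, 2, 1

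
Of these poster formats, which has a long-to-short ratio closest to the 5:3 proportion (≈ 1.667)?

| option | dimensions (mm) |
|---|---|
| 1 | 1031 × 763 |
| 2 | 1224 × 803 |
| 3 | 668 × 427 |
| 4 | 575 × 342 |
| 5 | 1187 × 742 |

4

Ratios (long/short): 1 ≈ 1.351; 2 ≈ 1.524; 3 ≈ 1.564; 4 ≈ 1.681; 5 ≈ 1.600.
5:3 ≈ 1.667; option 4 is nearest (Δ 0.014).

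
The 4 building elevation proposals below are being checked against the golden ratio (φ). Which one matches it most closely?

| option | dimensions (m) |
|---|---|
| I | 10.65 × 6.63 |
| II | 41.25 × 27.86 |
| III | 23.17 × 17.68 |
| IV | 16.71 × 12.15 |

I

Target golden ratio ≈ 1.618.
I: 1.606 (Δ0.012)  II: 1.481 (Δ0.137)  III: 1.311 (Δ0.307)  IV: 1.375 (Δ0.243)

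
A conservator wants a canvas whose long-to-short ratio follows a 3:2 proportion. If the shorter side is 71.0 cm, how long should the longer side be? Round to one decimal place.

106.5 cm

3:2 = 1.50000.
Longer side = 71.0 × 1.50000 ≈ 106.500 → 106.5 cm.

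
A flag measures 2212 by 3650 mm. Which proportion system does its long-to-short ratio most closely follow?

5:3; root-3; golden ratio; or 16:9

5:3

Ratio = 3650 / 2212 ≈ 1.650.
Distances: 5:3 1.667 (Δ 0.017); root-3 1.732 (Δ 0.082); golden ratio 1.618 (Δ 0.032); 16:9 1.778 (Δ 0.128).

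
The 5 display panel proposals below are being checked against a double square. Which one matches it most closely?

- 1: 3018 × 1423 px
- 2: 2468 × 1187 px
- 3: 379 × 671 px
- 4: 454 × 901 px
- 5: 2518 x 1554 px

Target 2:1 ≈ 2.000.
1: 2.121 (Δ0.121)  2: 2.079 (Δ0.079)  3: 1.770 (Δ0.230)  4: 1.985 (Δ0.015)  5: 1.620 (Δ0.380)

4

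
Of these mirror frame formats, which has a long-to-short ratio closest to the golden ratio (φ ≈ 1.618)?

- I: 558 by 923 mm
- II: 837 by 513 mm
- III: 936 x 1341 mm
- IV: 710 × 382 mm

Target golden ratio ≈ 1.618.
I: 1.654 (Δ0.036)  II: 1.632 (Δ0.014)  III: 1.433 (Δ0.185)  IV: 1.859 (Δ0.241)

II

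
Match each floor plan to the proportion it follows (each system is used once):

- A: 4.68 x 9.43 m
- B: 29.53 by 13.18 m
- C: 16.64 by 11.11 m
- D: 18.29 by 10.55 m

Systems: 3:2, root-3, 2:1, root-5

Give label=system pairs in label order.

A=2:1, B=root-5, C=3:2, D=root-3

Ratios: A ≈ 2.015; B ≈ 2.241; C ≈ 1.498; D ≈ 1.734.
Targets: 3:2 ≈ 1.500; root-3 ≈ 1.732; 2:1 ≈ 2.000; root-5 ≈ 2.236.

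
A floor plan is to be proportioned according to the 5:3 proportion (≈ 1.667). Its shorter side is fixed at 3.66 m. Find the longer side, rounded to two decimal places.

6.10 m

5:3 ≈ 1.66667.
Longer side = 3.66 × 1.66667 ≈ 6.1000 → 6.10 m.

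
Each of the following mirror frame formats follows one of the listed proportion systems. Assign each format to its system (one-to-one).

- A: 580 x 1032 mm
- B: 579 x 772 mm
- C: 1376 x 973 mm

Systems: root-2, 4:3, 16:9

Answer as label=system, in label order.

Ratios: A ≈ 1.779; B ≈ 1.333; C ≈ 1.414.
Targets: root-2 ≈ 1.414; 4:3 ≈ 1.333; 16:9 ≈ 1.778.

A=16:9, B=4:3, C=root-2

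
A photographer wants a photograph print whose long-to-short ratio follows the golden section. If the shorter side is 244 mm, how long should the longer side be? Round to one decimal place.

golden ratio ≈ 1.61803.
Longer side = 244 × 1.61803 ≈ 394.799 → 394.8 mm.

394.8 mm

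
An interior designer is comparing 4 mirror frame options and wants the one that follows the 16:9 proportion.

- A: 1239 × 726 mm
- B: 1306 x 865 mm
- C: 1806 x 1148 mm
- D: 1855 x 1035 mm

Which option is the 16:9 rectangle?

Target 16:9 ≈ 1.778.
A: 1.707 (Δ0.071)  B: 1.510 (Δ0.268)  C: 1.573 (Δ0.205)  D: 1.792 (Δ0.014)

D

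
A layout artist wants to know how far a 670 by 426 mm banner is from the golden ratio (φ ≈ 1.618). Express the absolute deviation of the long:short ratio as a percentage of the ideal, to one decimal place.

2.8%

Ratio = 670 / 426 ≈ 1.5728.
Ideal golden ratio ≈ 1.6180. |1.5728 − 1.6180| / 1.6180 ≈ 2.79% → 2.8%.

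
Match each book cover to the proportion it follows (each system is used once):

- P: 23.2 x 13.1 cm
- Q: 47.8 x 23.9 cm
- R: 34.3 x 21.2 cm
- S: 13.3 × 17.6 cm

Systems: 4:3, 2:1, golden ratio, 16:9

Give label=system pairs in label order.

P = 23.2/13.1 ≈ 1.771 → 16:9 (1.778)
Q = 47.8/23.9 ≈ 2.000 → 2:1 (2.000)
R = 34.3/21.2 ≈ 1.618 → golden ratio (1.618)
S = 17.6/13.3 ≈ 1.323 → 4:3 (1.333)

P=16:9, Q=2:1, R=golden ratio, S=4:3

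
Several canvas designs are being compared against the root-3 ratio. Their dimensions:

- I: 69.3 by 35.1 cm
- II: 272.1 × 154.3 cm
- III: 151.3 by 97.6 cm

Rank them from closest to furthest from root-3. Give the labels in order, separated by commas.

I: 69.3/35.1 ≈ 1.974 → |1.974 − 1.732| = 0.242
II: 272.1/154.3 ≈ 1.763 → |1.763 − 1.732| = 0.031
III: 151.3/97.6 ≈ 1.550 → |1.550 − 1.732| = 0.182

II, III, I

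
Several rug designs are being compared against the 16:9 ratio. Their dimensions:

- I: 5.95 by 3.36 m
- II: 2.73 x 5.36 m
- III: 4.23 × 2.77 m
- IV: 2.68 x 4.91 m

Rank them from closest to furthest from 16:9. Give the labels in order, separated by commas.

Ratios: I = 5.95 / 3.36 ≈ 1.771; II = 5.36 / 2.73 ≈ 1.963; III = 4.23 / 2.77 ≈ 1.527; IV = 4.91 / 2.68 ≈ 1.832.
|Δ from 1.778|: I 0.007; II 0.185; III 0.251; IV 0.054.

I, IV, II, III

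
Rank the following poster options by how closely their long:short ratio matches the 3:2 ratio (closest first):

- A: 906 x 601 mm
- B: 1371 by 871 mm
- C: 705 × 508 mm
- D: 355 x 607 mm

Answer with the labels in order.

A: 906/601 ≈ 1.507 → |1.507 − 1.500| = 0.007
B: 1371/871 ≈ 1.574 → |1.574 − 1.500| = 0.074
C: 705/508 ≈ 1.388 → |1.388 − 1.500| = 0.112
D: 607/355 ≈ 1.710 → |1.710 − 1.500| = 0.210

A, B, C, D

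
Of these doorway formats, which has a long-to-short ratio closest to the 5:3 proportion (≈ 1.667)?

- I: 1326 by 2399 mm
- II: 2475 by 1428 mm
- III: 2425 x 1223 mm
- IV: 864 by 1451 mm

IV

Ratios (long/short): I ≈ 1.809; II ≈ 1.733; III ≈ 1.983; IV ≈ 1.679.
5:3 ≈ 1.667; option IV is nearest (Δ 0.012).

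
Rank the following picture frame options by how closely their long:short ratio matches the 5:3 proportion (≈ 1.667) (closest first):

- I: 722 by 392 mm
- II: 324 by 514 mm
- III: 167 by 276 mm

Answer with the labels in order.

III, II, I

Ratios: I = 722 / 392 ≈ 1.842; II = 514 / 324 ≈ 1.586; III = 276 / 167 ≈ 1.653.
|Δ from 1.667|: I 0.175; II 0.081; III 0.014.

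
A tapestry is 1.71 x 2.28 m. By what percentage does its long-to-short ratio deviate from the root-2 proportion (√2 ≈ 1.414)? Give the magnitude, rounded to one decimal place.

Ratio = 2.28 / 1.71 ≈ 1.3333.
Ideal root-2 ≈ 1.4142. |1.3333 − 1.4142| / 1.4142 ≈ 5.72% → 5.7%.

5.7%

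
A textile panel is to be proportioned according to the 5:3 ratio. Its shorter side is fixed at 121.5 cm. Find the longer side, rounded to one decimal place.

5:3 ≈ 1.66667.
Longer side = 121.5 × 1.66667 ≈ 202.500 → 202.5 cm.

202.5 cm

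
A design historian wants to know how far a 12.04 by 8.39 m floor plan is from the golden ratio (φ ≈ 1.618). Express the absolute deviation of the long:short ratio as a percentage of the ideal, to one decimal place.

11.3%

Ratio = 12.04 / 8.39 ≈ 1.4350.
Ideal golden ratio ≈ 1.6180. |1.4350 − 1.6180| / 1.6180 ≈ 11.31% → 11.3%.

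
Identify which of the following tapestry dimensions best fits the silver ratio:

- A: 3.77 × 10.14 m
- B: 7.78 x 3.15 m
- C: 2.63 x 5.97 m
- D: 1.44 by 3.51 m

D

Target silver ratio ≈ 2.414.
A: 2.690 (Δ0.276)  B: 2.470 (Δ0.056)  C: 2.270 (Δ0.144)  D: 2.438 (Δ0.024)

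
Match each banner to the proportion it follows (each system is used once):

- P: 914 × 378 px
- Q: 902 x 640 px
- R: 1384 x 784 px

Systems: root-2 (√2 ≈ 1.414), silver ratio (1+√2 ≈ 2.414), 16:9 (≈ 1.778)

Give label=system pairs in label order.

P=silver ratio, Q=root-2, R=16:9

P = 914/378 ≈ 2.418 → silver ratio (2.414)
Q = 902/640 ≈ 1.409 → root-2 (1.414)
R = 1384/784 ≈ 1.765 → 16:9 (1.778)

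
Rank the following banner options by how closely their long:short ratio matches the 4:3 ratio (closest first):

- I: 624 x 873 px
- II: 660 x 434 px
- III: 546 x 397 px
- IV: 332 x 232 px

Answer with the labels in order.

Ratios: I = 873 / 624 ≈ 1.399; II = 660 / 434 ≈ 1.521; III = 546 / 397 ≈ 1.375; IV = 332 / 232 ≈ 1.431.
|Δ from 1.333|: I 0.066; II 0.188; III 0.042; IV 0.098.

III, I, IV, II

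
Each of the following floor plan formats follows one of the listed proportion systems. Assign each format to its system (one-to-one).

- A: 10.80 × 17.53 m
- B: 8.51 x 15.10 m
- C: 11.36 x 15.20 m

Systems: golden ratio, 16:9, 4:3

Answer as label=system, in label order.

A=golden ratio, B=16:9, C=4:3

Ratios: A ≈ 1.623; B ≈ 1.774; C ≈ 1.338.
Targets: golden ratio ≈ 1.618; 16:9 ≈ 1.778; 4:3 ≈ 1.333.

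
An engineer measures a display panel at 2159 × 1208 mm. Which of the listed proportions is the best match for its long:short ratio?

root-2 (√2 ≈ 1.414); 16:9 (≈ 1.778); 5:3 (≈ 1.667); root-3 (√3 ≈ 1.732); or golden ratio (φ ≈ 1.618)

16:9

Ratio = 2159 / 1208 ≈ 1.787.
Distances: root-2 1.414 (Δ 0.373); 16:9 1.778 (Δ 0.009); 5:3 1.667 (Δ 0.120); root-3 1.732 (Δ 0.055); golden ratio 1.618 (Δ 0.169).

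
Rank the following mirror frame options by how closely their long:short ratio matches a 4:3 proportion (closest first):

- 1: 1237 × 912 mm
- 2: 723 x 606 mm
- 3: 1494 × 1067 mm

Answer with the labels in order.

1: 1237/912 ≈ 1.356 → |1.356 − 1.333| = 0.023
2: 723/606 ≈ 1.193 → |1.193 − 1.333| = 0.140
3: 1494/1067 ≈ 1.400 → |1.400 − 1.333| = 0.067

1, 3, 2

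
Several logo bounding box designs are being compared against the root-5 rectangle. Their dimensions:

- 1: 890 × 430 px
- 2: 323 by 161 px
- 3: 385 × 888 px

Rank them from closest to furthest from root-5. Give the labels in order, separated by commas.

3, 1, 2

Ratios: 1 = 890 / 430 ≈ 2.070; 2 = 323 / 161 ≈ 2.006; 3 = 888 / 385 ≈ 2.306.
|Δ from 2.236|: 1 0.166; 2 0.230; 3 0.070.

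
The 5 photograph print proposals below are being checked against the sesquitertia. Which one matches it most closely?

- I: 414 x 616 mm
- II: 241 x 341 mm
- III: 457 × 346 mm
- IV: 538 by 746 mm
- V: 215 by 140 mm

Ratios (long/short): I ≈ 1.488; II ≈ 1.415; III ≈ 1.321; IV ≈ 1.387; V ≈ 1.536.
4:3 ≈ 1.333; option III is nearest (Δ 0.012).

III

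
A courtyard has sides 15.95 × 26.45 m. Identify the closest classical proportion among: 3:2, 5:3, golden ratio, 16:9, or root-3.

26.45/15.95 ≈ 1.658. Nearest candidates are 5:3 (1.667, off by 0.009) and golden ratio (1.618, off by 0.040).

5:3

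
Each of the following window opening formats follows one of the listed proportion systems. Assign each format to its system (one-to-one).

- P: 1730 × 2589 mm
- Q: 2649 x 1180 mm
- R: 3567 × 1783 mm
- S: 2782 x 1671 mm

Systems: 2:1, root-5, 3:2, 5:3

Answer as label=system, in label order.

P = 2589/1730 ≈ 1.497 → 3:2 (1.500)
Q = 2649/1180 ≈ 2.245 → root-5 (2.236)
R = 3567/1783 ≈ 2.001 → 2:1 (2.000)
S = 2782/1671 ≈ 1.665 → 5:3 (1.667)

P=3:2, Q=root-5, R=2:1, S=5:3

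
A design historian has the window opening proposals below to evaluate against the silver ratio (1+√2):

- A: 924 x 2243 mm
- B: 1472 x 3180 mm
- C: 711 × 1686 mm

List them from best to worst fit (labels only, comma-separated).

A, C, B

A: 2243/924 ≈ 2.427 → |2.427 − 2.414| = 0.013
B: 3180/1472 ≈ 2.160 → |2.160 − 2.414| = 0.254
C: 1686/711 ≈ 2.371 → |2.371 − 2.414| = 0.043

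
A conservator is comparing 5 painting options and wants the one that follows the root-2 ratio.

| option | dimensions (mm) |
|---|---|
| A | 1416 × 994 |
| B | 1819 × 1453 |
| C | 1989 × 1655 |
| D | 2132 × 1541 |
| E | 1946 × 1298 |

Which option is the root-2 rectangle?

A

Target root-2 ≈ 1.414.
A: 1.425 (Δ0.011)  B: 1.252 (Δ0.162)  C: 1.202 (Δ0.212)  D: 1.384 (Δ0.030)  E: 1.499 (Δ0.085)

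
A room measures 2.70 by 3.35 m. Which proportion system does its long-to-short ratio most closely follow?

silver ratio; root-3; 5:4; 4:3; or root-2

5:4

Ratio = 3.35 / 2.70 ≈ 1.241.
Distances: silver ratio 2.414 (Δ 1.173); root-3 1.732 (Δ 0.491); 5:4 1.250 (Δ 0.009); 4:3 1.333 (Δ 0.092); root-2 1.414 (Δ 0.173).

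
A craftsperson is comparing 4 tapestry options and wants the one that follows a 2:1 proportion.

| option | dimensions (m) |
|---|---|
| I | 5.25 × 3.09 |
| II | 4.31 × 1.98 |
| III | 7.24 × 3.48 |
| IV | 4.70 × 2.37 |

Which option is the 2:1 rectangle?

IV

Ratios (long/short): I ≈ 1.699; II ≈ 2.177; III ≈ 2.080; IV ≈ 1.983.
2:1 ≈ 2.000; option IV is nearest (Δ 0.017).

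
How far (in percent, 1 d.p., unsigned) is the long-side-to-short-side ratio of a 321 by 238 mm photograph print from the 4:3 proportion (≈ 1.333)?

Ratio = 321 / 238 ≈ 1.3487.
Ideal 4:3 ≈ 1.3333. |1.3487 − 1.3333| / 1.3333 ≈ 1.16% → 1.2%.

1.2%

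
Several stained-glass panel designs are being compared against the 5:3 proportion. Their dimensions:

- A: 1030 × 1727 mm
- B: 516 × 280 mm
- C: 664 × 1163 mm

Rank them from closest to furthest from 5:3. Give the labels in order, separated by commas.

A: 1727/1030 ≈ 1.677 → |1.677 − 1.667| = 0.010
B: 516/280 ≈ 1.843 → |1.843 − 1.667| = 0.176
C: 1163/664 ≈ 1.752 → |1.752 − 1.667| = 0.085

A, C, B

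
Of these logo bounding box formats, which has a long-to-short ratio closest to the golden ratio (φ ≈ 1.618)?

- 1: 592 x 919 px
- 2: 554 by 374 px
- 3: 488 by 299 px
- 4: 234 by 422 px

3

Target golden ratio ≈ 1.618.
1: 1.552 (Δ0.066)  2: 1.481 (Δ0.137)  3: 1.632 (Δ0.014)  4: 1.803 (Δ0.185)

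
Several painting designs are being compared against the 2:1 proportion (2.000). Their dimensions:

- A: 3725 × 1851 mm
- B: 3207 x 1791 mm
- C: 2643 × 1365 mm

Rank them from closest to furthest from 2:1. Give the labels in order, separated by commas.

A, C, B

A: 3725/1851 ≈ 2.012 → |2.012 − 2.000| = 0.012
B: 3207/1791 ≈ 1.791 → |1.791 − 2.000| = 0.209
C: 2643/1365 ≈ 1.936 → |1.936 − 2.000| = 0.064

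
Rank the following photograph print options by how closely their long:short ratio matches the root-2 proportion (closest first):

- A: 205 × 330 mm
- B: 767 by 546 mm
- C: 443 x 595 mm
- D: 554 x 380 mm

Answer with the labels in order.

B, D, C, A

A: 330/205 ≈ 1.610 → |1.610 − 1.414| = 0.196
B: 767/546 ≈ 1.405 → |1.405 − 1.414| = 0.009
C: 595/443 ≈ 1.343 → |1.343 − 1.414| = 0.071
D: 554/380 ≈ 1.458 → |1.458 − 1.414| = 0.044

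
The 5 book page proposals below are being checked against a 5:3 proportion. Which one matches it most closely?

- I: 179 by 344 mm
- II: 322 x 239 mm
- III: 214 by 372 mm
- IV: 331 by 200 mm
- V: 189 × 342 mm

IV

Target 5:3 ≈ 1.667.
I: 1.922 (Δ0.255)  II: 1.347 (Δ0.320)  III: 1.738 (Δ0.071)  IV: 1.655 (Δ0.012)  V: 1.810 (Δ0.143)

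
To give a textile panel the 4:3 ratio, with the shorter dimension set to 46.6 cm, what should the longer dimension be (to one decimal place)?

4:3 ≈ 1.33333.
Longer side = 46.6 × 1.33333 ≈ 62.133 → 62.1 cm.

62.1 cm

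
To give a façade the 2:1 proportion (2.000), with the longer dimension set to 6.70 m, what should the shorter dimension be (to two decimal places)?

2:1 = 2.00000.
Shorter side = 6.70 ÷ 2.00000 ≈ 3.3500 → 3.35 m.

3.35 m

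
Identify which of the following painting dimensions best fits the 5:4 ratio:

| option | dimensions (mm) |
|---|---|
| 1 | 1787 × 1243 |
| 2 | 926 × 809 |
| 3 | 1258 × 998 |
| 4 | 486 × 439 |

Target 5:4 ≈ 1.250.
1: 1.438 (Δ0.188)  2: 1.145 (Δ0.105)  3: 1.261 (Δ0.011)  4: 1.107 (Δ0.143)

3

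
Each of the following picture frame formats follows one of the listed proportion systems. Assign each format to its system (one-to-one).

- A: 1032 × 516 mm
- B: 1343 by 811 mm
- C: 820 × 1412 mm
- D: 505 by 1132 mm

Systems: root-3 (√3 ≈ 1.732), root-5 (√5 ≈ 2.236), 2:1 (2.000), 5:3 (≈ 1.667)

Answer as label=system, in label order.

A=2:1, B=5:3, C=root-3, D=root-5

A = 1032/516 ≈ 2.000 → 2:1 (2.000)
B = 1343/811 ≈ 1.656 → 5:3 (1.667)
C = 1412/820 ≈ 1.722 → root-3 (1.732)
D = 1132/505 ≈ 2.242 → root-5 (2.236)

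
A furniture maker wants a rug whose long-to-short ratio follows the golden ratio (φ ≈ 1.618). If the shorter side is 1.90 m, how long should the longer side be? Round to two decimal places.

3.07 m

golden ratio ≈ 1.61803.
Longer side = 1.90 × 1.61803 ≈ 3.0743 → 3.07 m.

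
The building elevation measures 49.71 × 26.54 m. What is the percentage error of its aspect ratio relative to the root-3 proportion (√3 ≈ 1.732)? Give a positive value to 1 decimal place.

Ratio = 49.71 / 26.54 ≈ 1.8730.
Ideal root-3 ≈ 1.7321. |1.8730 − 1.7321| / 1.7321 ≈ 8.13% → 8.1%.

8.1%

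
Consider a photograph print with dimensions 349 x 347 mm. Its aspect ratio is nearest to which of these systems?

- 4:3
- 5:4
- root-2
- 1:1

349/347 ≈ 1.006. Nearest candidates are 1:1 (1.000, off by 0.006) and 5:4 (1.250, off by 0.244).

1:1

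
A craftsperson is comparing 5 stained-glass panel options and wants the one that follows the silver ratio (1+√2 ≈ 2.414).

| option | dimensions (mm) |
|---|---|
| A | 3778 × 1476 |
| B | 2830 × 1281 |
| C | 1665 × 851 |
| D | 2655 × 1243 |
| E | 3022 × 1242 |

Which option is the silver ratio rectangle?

Target silver ratio ≈ 2.414.
A: 2.560 (Δ0.146)  B: 2.209 (Δ0.205)  C: 1.957 (Δ0.457)  D: 2.136 (Δ0.278)  E: 2.433 (Δ0.019)

E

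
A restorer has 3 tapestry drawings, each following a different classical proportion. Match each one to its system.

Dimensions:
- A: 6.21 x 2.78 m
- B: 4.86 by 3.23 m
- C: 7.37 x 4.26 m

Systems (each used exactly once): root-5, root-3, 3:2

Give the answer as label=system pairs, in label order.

A=root-5, B=3:2, C=root-3

Ratios: A ≈ 2.234; B ≈ 1.505; C ≈ 1.730.
Targets: root-5 ≈ 2.236; root-3 ≈ 1.732; 3:2 ≈ 1.500.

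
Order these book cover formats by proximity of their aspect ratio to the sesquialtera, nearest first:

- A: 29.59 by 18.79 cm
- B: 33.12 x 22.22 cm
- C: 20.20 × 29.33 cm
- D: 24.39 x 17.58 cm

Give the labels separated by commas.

Ratios: A = 29.59 / 18.79 ≈ 1.575; B = 33.12 / 22.22 ≈ 1.491; C = 29.33 / 20.20 ≈ 1.452; D = 24.39 / 17.58 ≈ 1.387.
|Δ from 1.500|: A 0.075; B 0.009; C 0.048; D 0.113.

B, C, A, D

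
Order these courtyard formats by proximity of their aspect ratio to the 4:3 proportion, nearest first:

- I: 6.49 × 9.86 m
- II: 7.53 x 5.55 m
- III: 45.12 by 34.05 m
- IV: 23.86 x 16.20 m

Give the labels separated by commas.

I: 9.86/6.49 ≈ 1.519 → |1.519 − 1.333| = 0.186
II: 7.53/5.55 ≈ 1.357 → |1.357 − 1.333| = 0.024
III: 45.12/34.05 ≈ 1.325 → |1.325 − 1.333| = 0.008
IV: 23.86/16.20 ≈ 1.473 → |1.473 − 1.333| = 0.140

III, II, IV, I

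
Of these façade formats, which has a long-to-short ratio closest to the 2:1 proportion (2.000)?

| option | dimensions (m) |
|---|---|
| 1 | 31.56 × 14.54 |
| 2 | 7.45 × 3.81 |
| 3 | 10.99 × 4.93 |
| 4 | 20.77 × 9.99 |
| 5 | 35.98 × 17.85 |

Target 2:1 ≈ 2.000.
1: 2.171 (Δ0.171)  2: 1.955 (Δ0.045)  3: 2.229 (Δ0.229)  4: 2.079 (Δ0.079)  5: 2.016 (Δ0.016)

5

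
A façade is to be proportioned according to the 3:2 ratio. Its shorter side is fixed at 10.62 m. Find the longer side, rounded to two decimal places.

3:2 = 1.50000.
Longer side = 10.62 × 1.50000 ≈ 15.9300 → 15.93 m.

15.93 m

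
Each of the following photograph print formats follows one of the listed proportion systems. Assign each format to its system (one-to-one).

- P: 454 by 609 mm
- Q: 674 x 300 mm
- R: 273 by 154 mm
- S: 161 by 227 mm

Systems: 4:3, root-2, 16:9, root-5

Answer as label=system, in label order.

P = 609/454 ≈ 1.341 → 4:3 (1.333)
Q = 674/300 ≈ 2.247 → root-5 (2.236)
R = 273/154 ≈ 1.773 → 16:9 (1.778)
S = 227/161 ≈ 1.410 → root-2 (1.414)

P=4:3, Q=root-5, R=16:9, S=root-2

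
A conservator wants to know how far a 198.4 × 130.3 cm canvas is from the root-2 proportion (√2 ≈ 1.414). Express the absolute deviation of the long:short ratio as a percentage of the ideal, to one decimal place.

Ratio = 198.4 / 130.3 ≈ 1.5226.
Ideal root-2 ≈ 1.4142. |1.5226 − 1.4142| / 1.4142 ≈ 7.67% → 7.7%.

7.7%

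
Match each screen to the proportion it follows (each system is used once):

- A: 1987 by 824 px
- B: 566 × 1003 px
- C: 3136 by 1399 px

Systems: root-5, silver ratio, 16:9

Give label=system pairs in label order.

A=silver ratio, B=16:9, C=root-5

Ratios: A ≈ 2.411; B ≈ 1.772; C ≈ 2.242.
Targets: root-5 ≈ 2.236; silver ratio ≈ 2.414; 16:9 ≈ 1.778.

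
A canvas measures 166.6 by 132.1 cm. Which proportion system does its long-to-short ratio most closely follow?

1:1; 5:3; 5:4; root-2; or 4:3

5:4

Ratio = 166.6 / 132.1 ≈ 1.261.
Distances: 1:1 1.000 (Δ 0.261); 5:3 1.667 (Δ 0.406); 5:4 1.250 (Δ 0.011); root-2 1.414 (Δ 0.153); 4:3 1.333 (Δ 0.072).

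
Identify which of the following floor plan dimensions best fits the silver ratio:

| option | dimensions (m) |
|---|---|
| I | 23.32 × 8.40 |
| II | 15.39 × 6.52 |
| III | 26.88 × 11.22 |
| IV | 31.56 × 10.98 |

Ratios (long/short): I ≈ 2.776; II ≈ 2.360; III ≈ 2.396; IV ≈ 2.874.
silver ratio ≈ 2.414; option III is nearest (Δ 0.018).

III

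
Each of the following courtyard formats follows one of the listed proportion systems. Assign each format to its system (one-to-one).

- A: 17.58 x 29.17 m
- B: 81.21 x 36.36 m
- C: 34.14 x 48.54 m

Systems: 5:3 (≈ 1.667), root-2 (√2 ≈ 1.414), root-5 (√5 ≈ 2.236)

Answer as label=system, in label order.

Ratios: A ≈ 1.659; B ≈ 2.233; C ≈ 1.422.
Targets: 5:3 ≈ 1.667; root-2 ≈ 1.414; root-5 ≈ 2.236.

A=5:3, B=root-5, C=root-2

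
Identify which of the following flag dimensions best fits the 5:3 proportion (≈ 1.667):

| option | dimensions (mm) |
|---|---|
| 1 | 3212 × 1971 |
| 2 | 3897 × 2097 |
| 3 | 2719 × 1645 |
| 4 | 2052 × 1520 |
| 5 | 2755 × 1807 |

3

Ratios (long/short): 1 ≈ 1.630; 2 ≈ 1.858; 3 ≈ 1.653; 4 ≈ 1.350; 5 ≈ 1.525.
5:3 ≈ 1.667; option 3 is nearest (Δ 0.014).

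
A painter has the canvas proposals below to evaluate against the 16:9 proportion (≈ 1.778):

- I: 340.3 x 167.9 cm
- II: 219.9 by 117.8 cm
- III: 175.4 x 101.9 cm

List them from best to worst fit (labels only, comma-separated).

Ratios: I = 340.3 / 167.9 ≈ 2.027; II = 219.9 / 117.8 ≈ 1.867; III = 175.4 / 101.9 ≈ 1.721.
|Δ from 1.778|: I 0.249; II 0.089; III 0.057.

III, II, I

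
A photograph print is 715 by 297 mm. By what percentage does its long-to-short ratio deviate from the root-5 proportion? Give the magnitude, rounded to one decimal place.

7.7%

Ratio = 715 / 297 ≈ 2.4074.
Ideal root-5 ≈ 2.2361. |2.4074 − 2.2361| / 2.2361 ≈ 7.66% → 7.7%.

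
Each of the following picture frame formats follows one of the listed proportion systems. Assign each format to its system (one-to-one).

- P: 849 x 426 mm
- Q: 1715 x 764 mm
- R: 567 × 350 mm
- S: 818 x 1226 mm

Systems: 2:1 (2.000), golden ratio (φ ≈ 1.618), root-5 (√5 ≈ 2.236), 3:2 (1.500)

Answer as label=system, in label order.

P=2:1, Q=root-5, R=golden ratio, S=3:2

Ratios: P ≈ 1.993; Q ≈ 2.245; R ≈ 1.620; S ≈ 1.499.
Targets: 2:1 ≈ 2.000; golden ratio ≈ 1.618; root-5 ≈ 2.236; 3:2 ≈ 1.500.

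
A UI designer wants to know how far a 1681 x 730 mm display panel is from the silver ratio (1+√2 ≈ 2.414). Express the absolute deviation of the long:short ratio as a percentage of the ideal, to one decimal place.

Ratio = 1681 / 730 ≈ 2.3027.
Ideal silver ratio ≈ 2.4142. |2.3027 − 2.4142| / 2.4142 ≈ 4.62% → 4.6%.

4.6%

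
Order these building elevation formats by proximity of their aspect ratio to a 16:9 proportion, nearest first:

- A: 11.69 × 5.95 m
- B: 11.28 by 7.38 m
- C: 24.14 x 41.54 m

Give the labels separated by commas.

Ratios: A = 11.69 / 5.95 ≈ 1.965; B = 11.28 / 7.38 ≈ 1.528; C = 41.54 / 24.14 ≈ 1.721.
|Δ from 1.778|: A 0.187; B 0.250; C 0.057.

C, A, B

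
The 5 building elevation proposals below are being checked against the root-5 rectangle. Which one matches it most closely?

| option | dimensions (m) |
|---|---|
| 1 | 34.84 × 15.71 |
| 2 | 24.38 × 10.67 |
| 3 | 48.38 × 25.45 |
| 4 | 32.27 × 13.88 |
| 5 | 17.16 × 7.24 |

Target root-5 ≈ 2.236.
1: 2.218 (Δ0.018)  2: 2.285 (Δ0.049)  3: 1.901 (Δ0.335)  4: 2.325 (Δ0.089)  5: 2.370 (Δ0.134)

1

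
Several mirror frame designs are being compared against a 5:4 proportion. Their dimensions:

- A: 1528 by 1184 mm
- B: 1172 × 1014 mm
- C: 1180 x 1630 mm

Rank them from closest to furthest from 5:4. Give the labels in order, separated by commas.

A: 1528/1184 ≈ 1.291 → |1.291 − 1.250| = 0.041
B: 1172/1014 ≈ 1.156 → |1.156 − 1.250| = 0.094
C: 1630/1180 ≈ 1.381 → |1.381 − 1.250| = 0.131

A, B, C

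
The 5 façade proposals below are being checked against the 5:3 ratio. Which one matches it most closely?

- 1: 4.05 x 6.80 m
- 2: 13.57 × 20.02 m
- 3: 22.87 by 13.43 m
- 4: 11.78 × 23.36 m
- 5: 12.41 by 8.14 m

1

Ratios (long/short): 1 ≈ 1.679; 2 ≈ 1.475; 3 ≈ 1.703; 4 ≈ 1.983; 5 ≈ 1.525.
5:3 ≈ 1.667; option 1 is nearest (Δ 0.012).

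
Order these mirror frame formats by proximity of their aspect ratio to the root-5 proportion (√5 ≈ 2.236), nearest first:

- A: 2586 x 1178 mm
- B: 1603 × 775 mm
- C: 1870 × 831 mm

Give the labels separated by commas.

C, A, B

Ratios: A = 2586 / 1178 ≈ 2.195; B = 1603 / 775 ≈ 2.068; C = 1870 / 831 ≈ 2.250.
|Δ from 2.236|: A 0.041; B 0.168; C 0.014.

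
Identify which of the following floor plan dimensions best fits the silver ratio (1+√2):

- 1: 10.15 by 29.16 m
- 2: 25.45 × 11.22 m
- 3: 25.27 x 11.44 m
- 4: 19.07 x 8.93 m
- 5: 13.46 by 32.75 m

5

Target silver ratio ≈ 2.414.
1: 2.873 (Δ0.459)  2: 2.268 (Δ0.146)  3: 2.209 (Δ0.205)  4: 2.135 (Δ0.279)  5: 2.433 (Δ0.019)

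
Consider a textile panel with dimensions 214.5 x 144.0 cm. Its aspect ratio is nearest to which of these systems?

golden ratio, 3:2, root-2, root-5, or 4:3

214.5/144.0 ≈ 1.490. Nearest candidates are 3:2 (1.500, off by 0.010) and root-2 (1.414, off by 0.076).

3:2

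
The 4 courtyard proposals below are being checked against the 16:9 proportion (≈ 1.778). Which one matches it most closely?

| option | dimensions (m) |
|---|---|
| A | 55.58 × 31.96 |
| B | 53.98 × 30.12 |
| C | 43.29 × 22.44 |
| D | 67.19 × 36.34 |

B

Target 16:9 ≈ 1.778.
A: 1.739 (Δ0.039)  B: 1.792 (Δ0.014)  C: 1.929 (Δ0.151)  D: 1.849 (Δ0.071)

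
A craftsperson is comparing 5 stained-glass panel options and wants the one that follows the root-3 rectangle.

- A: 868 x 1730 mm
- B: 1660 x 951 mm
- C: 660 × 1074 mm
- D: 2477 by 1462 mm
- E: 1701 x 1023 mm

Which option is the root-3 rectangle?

Ratios (long/short): A ≈ 1.993; B ≈ 1.746; C ≈ 1.627; D ≈ 1.694; E ≈ 1.663.
root-3 ≈ 1.732; option B is nearest (Δ 0.014).

B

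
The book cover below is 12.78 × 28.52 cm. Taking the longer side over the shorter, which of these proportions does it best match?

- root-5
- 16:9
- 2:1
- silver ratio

root-5

28.52/12.78 ≈ 2.232. Nearest candidates are root-5 (2.236, off by 0.004) and silver ratio (2.414, off by 0.182).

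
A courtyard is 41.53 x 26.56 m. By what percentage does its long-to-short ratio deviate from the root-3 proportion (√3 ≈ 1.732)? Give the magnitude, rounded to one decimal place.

Ratio = 41.53 / 26.56 ≈ 1.5636.
Ideal root-3 ≈ 1.7321. |1.5636 − 1.7321| / 1.7321 ≈ 9.73% → 9.7%.

9.7%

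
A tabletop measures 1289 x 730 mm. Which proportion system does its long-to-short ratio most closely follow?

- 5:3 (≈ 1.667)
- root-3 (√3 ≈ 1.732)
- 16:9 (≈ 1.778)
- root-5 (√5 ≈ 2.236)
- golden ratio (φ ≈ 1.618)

16:9

1289/730 ≈ 1.766. Nearest candidates are 16:9 (1.778, off by 0.012) and root-3 (1.732, off by 0.034).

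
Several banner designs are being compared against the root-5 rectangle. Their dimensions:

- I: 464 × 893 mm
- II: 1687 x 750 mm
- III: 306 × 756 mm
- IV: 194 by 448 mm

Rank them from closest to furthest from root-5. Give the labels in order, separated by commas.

I: 893/464 ≈ 1.925 → |1.925 − 2.236| = 0.311
II: 1687/750 ≈ 2.249 → |2.249 − 2.236| = 0.013
III: 756/306 ≈ 2.471 → |2.471 − 2.236| = 0.235
IV: 448/194 ≈ 2.309 → |2.309 − 2.236| = 0.073

II, IV, III, I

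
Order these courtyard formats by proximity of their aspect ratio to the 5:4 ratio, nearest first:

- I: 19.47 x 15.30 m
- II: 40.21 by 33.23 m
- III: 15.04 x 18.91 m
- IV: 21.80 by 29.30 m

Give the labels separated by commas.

I: 19.47/15.30 ≈ 1.273 → |1.273 − 1.250| = 0.023
II: 40.21/33.23 ≈ 1.210 → |1.210 − 1.250| = 0.040
III: 18.91/15.04 ≈ 1.257 → |1.257 − 1.250| = 0.007
IV: 29.30/21.80 ≈ 1.344 → |1.344 − 1.250| = 0.094

III, I, II, IV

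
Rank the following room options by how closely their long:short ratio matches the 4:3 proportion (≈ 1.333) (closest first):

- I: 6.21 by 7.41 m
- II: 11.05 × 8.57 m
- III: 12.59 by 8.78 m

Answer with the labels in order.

I: 7.41/6.21 ≈ 1.193 → |1.193 − 1.333| = 0.140
II: 11.05/8.57 ≈ 1.289 → |1.289 − 1.333| = 0.044
III: 12.59/8.78 ≈ 1.434 → |1.434 − 1.333| = 0.101

II, III, I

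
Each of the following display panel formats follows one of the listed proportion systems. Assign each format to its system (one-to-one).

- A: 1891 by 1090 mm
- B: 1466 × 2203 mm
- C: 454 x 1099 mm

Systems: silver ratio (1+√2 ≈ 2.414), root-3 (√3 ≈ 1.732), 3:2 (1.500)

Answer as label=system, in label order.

A=root-3, B=3:2, C=silver ratio

Ratios: A ≈ 1.735; B ≈ 1.503; C ≈ 2.421.
Targets: silver ratio ≈ 2.414; root-3 ≈ 1.732; 3:2 ≈ 1.500.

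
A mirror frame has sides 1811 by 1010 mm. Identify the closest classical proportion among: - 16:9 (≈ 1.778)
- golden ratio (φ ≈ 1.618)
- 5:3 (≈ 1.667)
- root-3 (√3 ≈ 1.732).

16:9

Ratio = 1811 / 1010 ≈ 1.793.
Distances: 16:9 1.778 (Δ 0.015); golden ratio 1.618 (Δ 0.175); 5:3 1.667 (Δ 0.126); root-3 1.732 (Δ 0.061).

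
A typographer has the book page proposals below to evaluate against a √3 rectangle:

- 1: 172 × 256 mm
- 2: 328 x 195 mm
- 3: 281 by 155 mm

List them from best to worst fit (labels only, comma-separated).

1: 256/172 ≈ 1.488 → |1.488 − 1.732| = 0.244
2: 328/195 ≈ 1.682 → |1.682 − 1.732| = 0.050
3: 281/155 ≈ 1.813 → |1.813 − 1.732| = 0.081

2, 3, 1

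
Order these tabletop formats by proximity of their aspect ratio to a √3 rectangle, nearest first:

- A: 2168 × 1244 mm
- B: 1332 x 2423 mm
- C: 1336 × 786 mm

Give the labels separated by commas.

Ratios: A = 2168 / 1244 ≈ 1.743; B = 2423 / 1332 ≈ 1.819; C = 1336 / 786 ≈ 1.700.
|Δ from 1.732|: A 0.011; B 0.087; C 0.032.

A, C, B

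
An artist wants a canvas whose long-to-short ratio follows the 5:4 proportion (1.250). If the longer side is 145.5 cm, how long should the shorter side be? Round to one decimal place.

5:4 = 1.25000.
Shorter side = 145.5 ÷ 1.25000 ≈ 116.400 → 116.4 cm.

116.4 cm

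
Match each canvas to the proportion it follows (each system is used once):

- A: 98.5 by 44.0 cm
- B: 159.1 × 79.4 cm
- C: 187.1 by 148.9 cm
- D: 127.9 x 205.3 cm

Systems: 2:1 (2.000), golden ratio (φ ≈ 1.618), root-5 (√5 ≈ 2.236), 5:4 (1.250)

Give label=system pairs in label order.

A=root-5, B=2:1, C=5:4, D=golden ratio

A = 98.5/44.0 ≈ 2.239 → root-5 (2.236)
B = 159.1/79.4 ≈ 2.004 → 2:1 (2.000)
C = 187.1/148.9 ≈ 1.257 → 5:4 (1.250)
D = 205.3/127.9 ≈ 1.605 → golden ratio (1.618)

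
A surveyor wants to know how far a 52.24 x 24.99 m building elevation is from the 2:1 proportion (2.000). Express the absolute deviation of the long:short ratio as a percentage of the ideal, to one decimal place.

Ratio = 52.24 / 24.99 ≈ 2.0904.
Ideal 2:1 = 2.0000. |2.0904 − 2.0000| / 2.0000 ≈ 4.52% → 4.5%.

4.5%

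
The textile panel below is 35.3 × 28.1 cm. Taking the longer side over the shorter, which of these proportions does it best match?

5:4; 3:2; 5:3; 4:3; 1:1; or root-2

35.3/28.1 ≈ 1.256. Nearest candidates are 5:4 (1.250, off by 0.006) and 4:3 (1.333, off by 0.077).

5:4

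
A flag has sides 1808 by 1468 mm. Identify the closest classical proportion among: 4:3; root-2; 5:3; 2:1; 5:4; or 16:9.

Ratio = 1808 / 1468 ≈ 1.232.
Distances: 4:3 1.333 (Δ 0.101); root-2 1.414 (Δ 0.182); 5:3 1.667 (Δ 0.435); 2:1 2.000 (Δ 0.768); 5:4 1.250 (Δ 0.018); 16:9 1.778 (Δ 0.546).

5:4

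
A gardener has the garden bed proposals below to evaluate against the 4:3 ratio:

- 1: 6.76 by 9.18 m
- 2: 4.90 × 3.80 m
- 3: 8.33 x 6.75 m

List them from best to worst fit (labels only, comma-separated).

1, 2, 3

1: 9.18/6.76 ≈ 1.358 → |1.358 − 1.333| = 0.025
2: 4.90/3.80 ≈ 1.289 → |1.289 − 1.333| = 0.044
3: 8.33/6.75 ≈ 1.234 → |1.234 − 1.333| = 0.099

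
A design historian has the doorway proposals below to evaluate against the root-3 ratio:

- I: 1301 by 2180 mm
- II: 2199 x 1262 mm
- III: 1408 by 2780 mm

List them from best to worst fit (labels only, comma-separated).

II, I, III

I: 2180/1301 ≈ 1.676 → |1.676 − 1.732| = 0.056
II: 2199/1262 ≈ 1.742 → |1.742 − 1.732| = 0.010
III: 2780/1408 ≈ 1.974 → |1.974 − 1.732| = 0.242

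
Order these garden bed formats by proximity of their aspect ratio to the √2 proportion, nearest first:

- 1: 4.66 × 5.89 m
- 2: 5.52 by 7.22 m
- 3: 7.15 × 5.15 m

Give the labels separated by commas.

1: 5.89/4.66 ≈ 1.264 → |1.264 − 1.414| = 0.150
2: 7.22/5.52 ≈ 1.308 → |1.308 − 1.414| = 0.106
3: 7.15/5.15 ≈ 1.388 → |1.388 − 1.414| = 0.026

3, 2, 1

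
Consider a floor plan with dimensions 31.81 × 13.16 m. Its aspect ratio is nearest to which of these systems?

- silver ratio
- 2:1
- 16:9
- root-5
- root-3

silver ratio

31.81/13.16 ≈ 2.417. Nearest candidates are silver ratio (2.414, off by 0.003) and root-5 (2.236, off by 0.181).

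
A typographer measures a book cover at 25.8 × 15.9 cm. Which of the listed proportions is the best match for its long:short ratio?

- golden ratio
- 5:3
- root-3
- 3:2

25.8/15.9 ≈ 1.623. Nearest candidates are golden ratio (1.618, off by 0.005) and 5:3 (1.667, off by 0.044).

golden ratio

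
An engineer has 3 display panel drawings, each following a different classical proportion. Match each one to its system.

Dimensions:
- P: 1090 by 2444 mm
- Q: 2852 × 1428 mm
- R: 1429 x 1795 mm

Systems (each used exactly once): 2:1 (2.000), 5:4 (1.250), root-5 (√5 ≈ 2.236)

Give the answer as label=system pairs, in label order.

P = 2444/1090 ≈ 2.242 → root-5 (2.236)
Q = 2852/1428 ≈ 1.997 → 2:1 (2.000)
R = 1795/1429 ≈ 1.256 → 5:4 (1.250)

P=root-5, Q=2:1, R=5:4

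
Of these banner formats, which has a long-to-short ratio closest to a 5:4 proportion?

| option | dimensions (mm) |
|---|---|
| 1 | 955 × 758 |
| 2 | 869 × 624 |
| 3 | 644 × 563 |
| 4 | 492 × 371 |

1

Target 5:4 ≈ 1.250.
1: 1.260 (Δ0.010)  2: 1.393 (Δ0.143)  3: 1.144 (Δ0.106)  4: 1.326 (Δ0.076)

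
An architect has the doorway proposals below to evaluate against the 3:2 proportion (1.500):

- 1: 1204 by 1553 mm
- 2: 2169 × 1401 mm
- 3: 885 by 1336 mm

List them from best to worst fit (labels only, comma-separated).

3, 2, 1

Ratios: 1 = 1553 / 1204 ≈ 1.290; 2 = 2169 / 1401 ≈ 1.548; 3 = 1336 / 885 ≈ 1.510.
|Δ from 1.500|: 1 0.210; 2 0.048; 3 0.010.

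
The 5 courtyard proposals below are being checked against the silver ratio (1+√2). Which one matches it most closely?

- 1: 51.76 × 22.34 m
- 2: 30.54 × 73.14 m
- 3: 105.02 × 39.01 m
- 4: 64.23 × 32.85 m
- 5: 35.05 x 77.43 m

2

Ratios (long/short): 1 ≈ 2.317; 2 ≈ 2.395; 3 ≈ 2.692; 4 ≈ 1.955; 5 ≈ 2.209.
silver ratio ≈ 2.414; option 2 is nearest (Δ 0.019).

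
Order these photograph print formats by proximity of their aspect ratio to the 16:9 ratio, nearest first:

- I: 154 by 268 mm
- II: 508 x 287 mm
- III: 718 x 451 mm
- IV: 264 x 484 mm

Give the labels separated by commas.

Ratios: I = 268 / 154 ≈ 1.740; II = 508 / 287 ≈ 1.770; III = 718 / 451 ≈ 1.592; IV = 484 / 264 ≈ 1.833.
|Δ from 1.778|: I 0.038; II 0.008; III 0.186; IV 0.055.

II, I, IV, III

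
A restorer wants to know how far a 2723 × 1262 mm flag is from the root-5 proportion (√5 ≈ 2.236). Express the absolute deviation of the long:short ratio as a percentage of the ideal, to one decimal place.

Ratio = 2723 / 1262 ≈ 2.1577.
Ideal root-5 ≈ 2.2361. |2.1577 − 2.2361| / 2.2361 ≈ 3.51% → 3.5%.

3.5%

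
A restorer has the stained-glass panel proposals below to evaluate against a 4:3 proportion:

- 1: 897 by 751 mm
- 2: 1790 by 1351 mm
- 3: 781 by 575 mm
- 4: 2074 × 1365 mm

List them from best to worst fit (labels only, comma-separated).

2, 3, 1, 4

1: 897/751 ≈ 1.194 → |1.194 − 1.333| = 0.139
2: 1790/1351 ≈ 1.325 → |1.325 − 1.333| = 0.008
3: 781/575 ≈ 1.358 → |1.358 − 1.333| = 0.025
4: 2074/1365 ≈ 1.519 → |1.519 − 1.333| = 0.186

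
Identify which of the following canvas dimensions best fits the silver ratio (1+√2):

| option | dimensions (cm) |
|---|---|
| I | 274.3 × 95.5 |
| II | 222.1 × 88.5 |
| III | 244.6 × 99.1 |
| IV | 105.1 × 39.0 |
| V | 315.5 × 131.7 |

Ratios (long/short): I ≈ 2.872; II ≈ 2.510; III ≈ 2.468; IV ≈ 2.695; V ≈ 2.396.
silver ratio ≈ 2.414; option V is nearest (Δ 0.018).

V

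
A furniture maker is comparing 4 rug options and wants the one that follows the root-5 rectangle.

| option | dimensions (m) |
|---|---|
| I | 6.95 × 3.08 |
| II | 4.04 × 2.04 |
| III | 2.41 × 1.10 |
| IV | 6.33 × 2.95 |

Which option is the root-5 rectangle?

I

Ratios (long/short): I ≈ 2.256; II ≈ 1.980; III ≈ 2.191; IV ≈ 2.146.
root-5 ≈ 2.236; option I is nearest (Δ 0.020).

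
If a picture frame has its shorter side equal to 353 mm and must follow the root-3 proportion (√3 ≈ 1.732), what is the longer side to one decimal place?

root-3 ≈ 1.73205.
Longer side = 353 × 1.73205 ≈ 611.414 → 611.4 mm.

611.4 mm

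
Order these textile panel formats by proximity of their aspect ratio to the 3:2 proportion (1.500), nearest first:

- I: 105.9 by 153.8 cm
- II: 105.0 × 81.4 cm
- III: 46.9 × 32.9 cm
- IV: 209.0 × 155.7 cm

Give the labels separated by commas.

I: 153.8/105.9 ≈ 1.452 → |1.452 − 1.500| = 0.048
II: 105.0/81.4 ≈ 1.290 → |1.290 − 1.500| = 0.210
III: 46.9/32.9 ≈ 1.426 → |1.426 − 1.500| = 0.074
IV: 209.0/155.7 ≈ 1.342 → |1.342 − 1.500| = 0.158

I, III, IV, II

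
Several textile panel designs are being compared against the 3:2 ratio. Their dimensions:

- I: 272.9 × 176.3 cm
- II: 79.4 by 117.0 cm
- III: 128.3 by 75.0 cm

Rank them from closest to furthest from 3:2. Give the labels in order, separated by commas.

Ratios: I = 272.9 / 176.3 ≈ 1.548; II = 117.0 / 79.4 ≈ 1.474; III = 128.3 / 75.0 ≈ 1.711.
|Δ from 1.500|: I 0.048; II 0.026; III 0.211.

II, I, III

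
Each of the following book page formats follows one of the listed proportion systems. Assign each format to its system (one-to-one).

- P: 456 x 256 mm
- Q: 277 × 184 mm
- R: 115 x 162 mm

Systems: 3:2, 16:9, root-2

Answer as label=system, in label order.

P = 456/256 ≈ 1.781 → 16:9 (1.778)
Q = 277/184 ≈ 1.505 → 3:2 (1.500)
R = 162/115 ≈ 1.409 → root-2 (1.414)

P=16:9, Q=3:2, R=root-2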